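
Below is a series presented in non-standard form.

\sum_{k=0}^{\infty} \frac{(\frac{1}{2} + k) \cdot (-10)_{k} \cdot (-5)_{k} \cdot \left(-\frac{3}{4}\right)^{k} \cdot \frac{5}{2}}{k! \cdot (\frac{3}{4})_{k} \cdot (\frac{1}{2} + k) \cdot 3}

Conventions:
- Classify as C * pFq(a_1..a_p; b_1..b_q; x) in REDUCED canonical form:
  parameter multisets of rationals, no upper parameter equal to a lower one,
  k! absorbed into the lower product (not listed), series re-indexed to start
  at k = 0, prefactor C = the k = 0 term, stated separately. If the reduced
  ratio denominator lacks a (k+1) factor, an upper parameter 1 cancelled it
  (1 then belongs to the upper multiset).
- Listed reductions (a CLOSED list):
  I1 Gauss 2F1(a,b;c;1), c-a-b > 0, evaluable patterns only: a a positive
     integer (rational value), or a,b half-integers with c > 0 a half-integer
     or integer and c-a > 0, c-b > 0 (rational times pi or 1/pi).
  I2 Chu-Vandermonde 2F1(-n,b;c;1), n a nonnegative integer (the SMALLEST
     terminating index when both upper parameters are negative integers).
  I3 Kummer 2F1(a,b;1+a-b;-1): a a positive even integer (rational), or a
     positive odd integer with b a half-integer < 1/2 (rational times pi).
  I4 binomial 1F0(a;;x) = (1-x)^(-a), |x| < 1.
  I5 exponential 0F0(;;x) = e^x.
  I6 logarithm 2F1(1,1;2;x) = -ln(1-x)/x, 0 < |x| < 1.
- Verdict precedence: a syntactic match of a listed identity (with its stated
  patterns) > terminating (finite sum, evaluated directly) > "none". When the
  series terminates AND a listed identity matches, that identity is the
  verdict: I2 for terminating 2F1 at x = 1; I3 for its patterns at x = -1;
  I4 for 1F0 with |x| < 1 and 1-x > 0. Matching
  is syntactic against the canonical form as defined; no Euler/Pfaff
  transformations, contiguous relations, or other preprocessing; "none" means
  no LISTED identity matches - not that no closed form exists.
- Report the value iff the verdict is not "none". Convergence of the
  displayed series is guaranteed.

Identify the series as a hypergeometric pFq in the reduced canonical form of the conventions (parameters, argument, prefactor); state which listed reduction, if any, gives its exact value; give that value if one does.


With C = \frac{5}{6}: the canonical form is 2F1(-10, -5; \frac{3}{4}; -\frac{3}{4}). Verdict: terminating - the sum ends at index 5 because -5 is a negative integer; exact evaluation follows. Its exact value is -\frac{200215}{8778}.

Structural cue: t_0 = \frac{5}{6} here, and the constant factors (C = 5/6) combine into one prefactor.
Term ratio: r(k) = -\frac{3}{4} * (k-10) (k-5) / [(k+\frac{3}{4}) (k+1)] - poly over poly, x = -\frac{3}{4} from leading terms; C = \frac{5}{6} at k = 0.


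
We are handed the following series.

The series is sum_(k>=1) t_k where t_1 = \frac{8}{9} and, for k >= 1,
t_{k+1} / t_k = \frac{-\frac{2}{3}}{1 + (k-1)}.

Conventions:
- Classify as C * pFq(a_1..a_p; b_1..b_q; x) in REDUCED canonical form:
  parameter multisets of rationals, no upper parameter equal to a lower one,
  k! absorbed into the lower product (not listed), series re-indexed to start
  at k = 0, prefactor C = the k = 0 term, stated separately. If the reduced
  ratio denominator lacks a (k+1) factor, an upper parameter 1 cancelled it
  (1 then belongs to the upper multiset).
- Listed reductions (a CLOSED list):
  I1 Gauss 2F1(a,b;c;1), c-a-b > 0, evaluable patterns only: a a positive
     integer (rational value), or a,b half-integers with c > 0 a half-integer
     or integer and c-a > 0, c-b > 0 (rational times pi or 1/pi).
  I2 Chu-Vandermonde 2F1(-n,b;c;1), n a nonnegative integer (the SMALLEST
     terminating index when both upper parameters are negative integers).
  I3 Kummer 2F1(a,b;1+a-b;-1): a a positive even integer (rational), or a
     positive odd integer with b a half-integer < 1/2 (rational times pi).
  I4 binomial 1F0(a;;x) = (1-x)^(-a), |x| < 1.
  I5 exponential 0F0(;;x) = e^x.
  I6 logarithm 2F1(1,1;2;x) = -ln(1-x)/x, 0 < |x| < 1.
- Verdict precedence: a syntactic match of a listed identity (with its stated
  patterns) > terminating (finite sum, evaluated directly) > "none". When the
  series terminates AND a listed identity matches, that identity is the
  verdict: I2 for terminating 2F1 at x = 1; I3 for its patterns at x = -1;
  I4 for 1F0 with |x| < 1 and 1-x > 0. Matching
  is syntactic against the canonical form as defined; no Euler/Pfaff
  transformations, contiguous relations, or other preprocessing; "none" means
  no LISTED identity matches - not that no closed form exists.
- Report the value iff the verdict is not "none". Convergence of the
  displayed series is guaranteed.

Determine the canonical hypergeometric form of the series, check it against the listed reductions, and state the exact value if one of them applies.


Classification (C = \frac{8}{9}): 0F0 with upper {-}, lower {-}, argument x = -\frac{2}{3}. Verdict: the I5 exponential reduction fires (the 0F0 exponential series at x = -\frac{2}{3}). Value: \frac{8}{9} \cdot e^{-\frac{2}{3}}.

Structural cue: t_0 = \frac{8}{9} here, and the expanded ratio factors over Q; prefactor 8/9, roots give parameters.
Term ratio: r(k) = -\frac{2}{3} * 1 / [(k+1)] - rational in k, leading ratio -\frac{2}{3}; with t_0 = \frac{8}{9}, classification follows.


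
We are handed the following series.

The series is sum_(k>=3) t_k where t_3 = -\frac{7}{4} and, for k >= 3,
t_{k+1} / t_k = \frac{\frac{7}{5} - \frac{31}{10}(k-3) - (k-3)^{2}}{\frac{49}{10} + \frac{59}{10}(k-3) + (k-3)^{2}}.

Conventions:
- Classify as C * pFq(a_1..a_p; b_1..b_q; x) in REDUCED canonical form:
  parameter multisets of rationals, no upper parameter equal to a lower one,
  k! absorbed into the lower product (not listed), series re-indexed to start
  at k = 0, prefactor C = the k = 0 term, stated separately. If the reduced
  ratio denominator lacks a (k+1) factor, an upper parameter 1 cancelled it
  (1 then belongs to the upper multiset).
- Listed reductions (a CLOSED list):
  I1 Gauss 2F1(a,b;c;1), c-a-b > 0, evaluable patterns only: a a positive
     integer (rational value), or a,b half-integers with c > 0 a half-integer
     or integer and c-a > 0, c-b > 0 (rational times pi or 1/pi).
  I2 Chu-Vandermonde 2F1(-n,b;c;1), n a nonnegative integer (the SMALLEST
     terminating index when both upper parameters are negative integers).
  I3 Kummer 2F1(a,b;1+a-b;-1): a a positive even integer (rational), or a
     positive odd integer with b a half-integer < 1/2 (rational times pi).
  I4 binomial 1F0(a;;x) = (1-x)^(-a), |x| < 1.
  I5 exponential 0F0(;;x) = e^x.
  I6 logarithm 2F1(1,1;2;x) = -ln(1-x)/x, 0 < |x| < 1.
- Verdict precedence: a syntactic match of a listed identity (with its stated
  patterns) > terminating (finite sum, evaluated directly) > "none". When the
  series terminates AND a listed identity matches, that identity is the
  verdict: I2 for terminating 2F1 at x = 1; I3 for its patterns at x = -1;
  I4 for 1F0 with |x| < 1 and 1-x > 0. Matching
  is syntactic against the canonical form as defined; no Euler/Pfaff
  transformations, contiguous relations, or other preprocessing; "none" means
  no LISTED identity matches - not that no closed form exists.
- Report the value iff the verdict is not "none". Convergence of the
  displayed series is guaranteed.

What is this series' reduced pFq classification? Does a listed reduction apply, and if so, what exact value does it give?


Prefactor -\frac{7}{4}, argument -1: 2F1 with upper {-\frac{2}{5}, \frac{7}{2}} over lower {\frac{49}{10}}. Verdict: none. No listed pattern accepts 2F1(-\frac{2}{5}, \frac{7}{2}; \frac{49}{10}; -1).

The tell: x = -1 and factor the ratio over Q (prefactor -7/4): negated roots = parameters.
Consecutive-term ratio: r(k) = -1 * (k-\frac{2}{5}) (k+\frac{7}{2}) / [(k+\frac{49}{10}) (k+1)] ; factor over Q: parameters, x = -1, and C = -\frac{7}{4}.


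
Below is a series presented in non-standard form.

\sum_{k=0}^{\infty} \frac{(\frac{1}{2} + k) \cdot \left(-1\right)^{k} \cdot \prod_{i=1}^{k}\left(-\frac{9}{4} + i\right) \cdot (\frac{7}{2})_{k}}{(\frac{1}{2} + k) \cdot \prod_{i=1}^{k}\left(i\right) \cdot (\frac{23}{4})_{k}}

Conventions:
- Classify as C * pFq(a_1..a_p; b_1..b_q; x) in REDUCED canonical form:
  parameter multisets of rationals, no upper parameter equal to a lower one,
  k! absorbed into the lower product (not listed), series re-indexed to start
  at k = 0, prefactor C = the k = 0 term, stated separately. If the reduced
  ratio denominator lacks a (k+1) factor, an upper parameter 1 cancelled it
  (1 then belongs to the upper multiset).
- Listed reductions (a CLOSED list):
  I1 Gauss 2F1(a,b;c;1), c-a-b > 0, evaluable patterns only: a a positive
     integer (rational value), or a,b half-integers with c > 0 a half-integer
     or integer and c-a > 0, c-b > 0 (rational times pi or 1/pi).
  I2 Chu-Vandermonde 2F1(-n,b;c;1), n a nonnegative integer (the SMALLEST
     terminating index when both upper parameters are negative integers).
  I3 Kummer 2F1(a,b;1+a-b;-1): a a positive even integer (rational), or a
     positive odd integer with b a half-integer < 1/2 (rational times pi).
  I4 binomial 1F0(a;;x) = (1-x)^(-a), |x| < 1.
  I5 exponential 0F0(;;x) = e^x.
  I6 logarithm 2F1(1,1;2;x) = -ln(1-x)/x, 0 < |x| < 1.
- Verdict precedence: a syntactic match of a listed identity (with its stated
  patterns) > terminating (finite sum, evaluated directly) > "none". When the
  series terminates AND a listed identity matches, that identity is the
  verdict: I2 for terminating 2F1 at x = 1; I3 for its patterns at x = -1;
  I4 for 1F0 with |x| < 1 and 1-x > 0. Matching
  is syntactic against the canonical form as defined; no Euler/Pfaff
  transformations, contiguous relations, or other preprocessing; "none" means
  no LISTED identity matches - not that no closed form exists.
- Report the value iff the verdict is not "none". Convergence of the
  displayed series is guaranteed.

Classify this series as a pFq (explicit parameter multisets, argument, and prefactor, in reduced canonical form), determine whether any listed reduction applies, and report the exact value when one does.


First insight: t_0 being 1, the factor k + 1/2 cancels (top and bottom), leaving C = 1.
Adjacent-term ratio: r(k) = -1 * (k-\frac{5}{4}) (k+\frac{7}{2}) / [(k+\frac{23}{4}) (k+1)] - rational in k. x = -1; t_0 = 1; negate the roots.

x = -1 here; the reduced form reads 2F1, upper {-\frac{5}{4}, \frac{7}{2}}, lower {\frac{23}{4}}, C = 1. Verdict: none (x = -1): each listed identity misses the multisets {-\frac{5}{4}, \frac{7}{2}} ; {\frac{23}{4}}.


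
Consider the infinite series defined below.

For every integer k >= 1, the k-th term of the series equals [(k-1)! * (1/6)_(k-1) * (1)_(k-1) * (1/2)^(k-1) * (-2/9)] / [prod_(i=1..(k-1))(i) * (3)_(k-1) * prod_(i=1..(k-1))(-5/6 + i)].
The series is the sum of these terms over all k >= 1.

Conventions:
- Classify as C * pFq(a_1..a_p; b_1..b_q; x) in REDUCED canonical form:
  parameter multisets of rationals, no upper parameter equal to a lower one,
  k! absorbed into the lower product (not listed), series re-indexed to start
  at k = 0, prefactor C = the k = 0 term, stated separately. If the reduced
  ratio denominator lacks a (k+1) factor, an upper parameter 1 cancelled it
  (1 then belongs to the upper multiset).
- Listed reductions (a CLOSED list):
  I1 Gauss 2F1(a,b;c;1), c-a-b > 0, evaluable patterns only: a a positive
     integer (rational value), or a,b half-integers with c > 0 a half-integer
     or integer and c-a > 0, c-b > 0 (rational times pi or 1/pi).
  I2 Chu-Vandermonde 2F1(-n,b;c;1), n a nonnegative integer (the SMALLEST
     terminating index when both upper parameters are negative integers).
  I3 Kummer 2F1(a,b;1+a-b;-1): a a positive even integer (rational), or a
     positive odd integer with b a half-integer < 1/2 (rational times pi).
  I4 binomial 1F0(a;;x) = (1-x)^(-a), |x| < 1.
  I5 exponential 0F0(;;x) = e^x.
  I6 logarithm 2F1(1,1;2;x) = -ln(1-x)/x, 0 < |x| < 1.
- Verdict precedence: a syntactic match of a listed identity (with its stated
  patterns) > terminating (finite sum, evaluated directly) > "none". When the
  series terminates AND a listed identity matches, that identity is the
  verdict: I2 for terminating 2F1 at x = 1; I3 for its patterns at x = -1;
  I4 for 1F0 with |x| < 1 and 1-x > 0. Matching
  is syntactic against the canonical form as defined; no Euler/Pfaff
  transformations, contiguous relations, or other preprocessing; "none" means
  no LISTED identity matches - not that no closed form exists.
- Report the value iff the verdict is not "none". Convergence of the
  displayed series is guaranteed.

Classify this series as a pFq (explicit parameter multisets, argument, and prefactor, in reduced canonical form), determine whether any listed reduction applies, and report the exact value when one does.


With C = -2/9: the canonical form is 2F1(1, 1; 3; 1/2). Verdict: none (x = 1/2): each listed identity misses the multisets {1, 1} ; {3}.

The tell: from the first term -2/9: the product of the first k integers (C = -2/9, x = 1/2) is k!.
Term ratio: r(k) = (1/2) * (k+1) (k+1) / [(k+3) (k+1)] ; factor over Q: parameters, x = (1/2), and C = -2/9.


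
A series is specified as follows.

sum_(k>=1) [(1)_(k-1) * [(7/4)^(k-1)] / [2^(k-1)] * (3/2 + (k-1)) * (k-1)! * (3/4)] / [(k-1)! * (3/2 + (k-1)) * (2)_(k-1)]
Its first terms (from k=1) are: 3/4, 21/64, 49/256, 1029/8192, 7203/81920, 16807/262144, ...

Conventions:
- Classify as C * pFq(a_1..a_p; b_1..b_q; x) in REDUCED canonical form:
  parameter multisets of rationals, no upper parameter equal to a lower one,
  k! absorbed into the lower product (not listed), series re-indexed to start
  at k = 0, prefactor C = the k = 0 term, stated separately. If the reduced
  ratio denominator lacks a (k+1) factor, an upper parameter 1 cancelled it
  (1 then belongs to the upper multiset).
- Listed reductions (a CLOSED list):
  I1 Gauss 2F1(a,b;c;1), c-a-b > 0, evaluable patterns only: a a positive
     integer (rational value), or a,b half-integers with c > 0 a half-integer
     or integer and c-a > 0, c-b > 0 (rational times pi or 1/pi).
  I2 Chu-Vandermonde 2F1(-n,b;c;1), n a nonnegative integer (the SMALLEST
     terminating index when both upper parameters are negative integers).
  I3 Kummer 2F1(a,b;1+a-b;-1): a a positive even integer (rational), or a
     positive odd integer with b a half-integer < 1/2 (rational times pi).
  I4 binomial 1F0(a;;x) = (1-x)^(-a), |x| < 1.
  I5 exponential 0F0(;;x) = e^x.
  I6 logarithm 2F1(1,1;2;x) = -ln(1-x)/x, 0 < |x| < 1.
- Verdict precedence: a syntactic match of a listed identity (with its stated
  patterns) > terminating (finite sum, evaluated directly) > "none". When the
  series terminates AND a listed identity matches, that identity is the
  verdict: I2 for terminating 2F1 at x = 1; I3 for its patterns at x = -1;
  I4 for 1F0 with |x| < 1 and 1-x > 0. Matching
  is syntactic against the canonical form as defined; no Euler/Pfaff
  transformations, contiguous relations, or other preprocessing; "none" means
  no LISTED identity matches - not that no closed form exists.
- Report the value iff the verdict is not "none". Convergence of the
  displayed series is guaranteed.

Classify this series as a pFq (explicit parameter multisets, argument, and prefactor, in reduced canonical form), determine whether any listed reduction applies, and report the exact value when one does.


x = 7/8 here; the reduced form reads 2F1, upper {1, 1}, lower {2}, C = 3/4. Verdict: the I6 logarithm reduction applies (the logarithm: parameters (1,1;2), x = 7/8). Value: (-6/7) * ln(1/8).

Key observation: from the first term 3/4: the factorial ratio (prefactor 3/4) (k+a-1)!/(a-1)! is a rising factorial (a)_k.
Adjacent-term ratio: r(k) = (7/8) * (k+1) (k+1) / [(k+2) (k+1)] - rational; roots negated = parameters, x = (7/8), C = 3/4.


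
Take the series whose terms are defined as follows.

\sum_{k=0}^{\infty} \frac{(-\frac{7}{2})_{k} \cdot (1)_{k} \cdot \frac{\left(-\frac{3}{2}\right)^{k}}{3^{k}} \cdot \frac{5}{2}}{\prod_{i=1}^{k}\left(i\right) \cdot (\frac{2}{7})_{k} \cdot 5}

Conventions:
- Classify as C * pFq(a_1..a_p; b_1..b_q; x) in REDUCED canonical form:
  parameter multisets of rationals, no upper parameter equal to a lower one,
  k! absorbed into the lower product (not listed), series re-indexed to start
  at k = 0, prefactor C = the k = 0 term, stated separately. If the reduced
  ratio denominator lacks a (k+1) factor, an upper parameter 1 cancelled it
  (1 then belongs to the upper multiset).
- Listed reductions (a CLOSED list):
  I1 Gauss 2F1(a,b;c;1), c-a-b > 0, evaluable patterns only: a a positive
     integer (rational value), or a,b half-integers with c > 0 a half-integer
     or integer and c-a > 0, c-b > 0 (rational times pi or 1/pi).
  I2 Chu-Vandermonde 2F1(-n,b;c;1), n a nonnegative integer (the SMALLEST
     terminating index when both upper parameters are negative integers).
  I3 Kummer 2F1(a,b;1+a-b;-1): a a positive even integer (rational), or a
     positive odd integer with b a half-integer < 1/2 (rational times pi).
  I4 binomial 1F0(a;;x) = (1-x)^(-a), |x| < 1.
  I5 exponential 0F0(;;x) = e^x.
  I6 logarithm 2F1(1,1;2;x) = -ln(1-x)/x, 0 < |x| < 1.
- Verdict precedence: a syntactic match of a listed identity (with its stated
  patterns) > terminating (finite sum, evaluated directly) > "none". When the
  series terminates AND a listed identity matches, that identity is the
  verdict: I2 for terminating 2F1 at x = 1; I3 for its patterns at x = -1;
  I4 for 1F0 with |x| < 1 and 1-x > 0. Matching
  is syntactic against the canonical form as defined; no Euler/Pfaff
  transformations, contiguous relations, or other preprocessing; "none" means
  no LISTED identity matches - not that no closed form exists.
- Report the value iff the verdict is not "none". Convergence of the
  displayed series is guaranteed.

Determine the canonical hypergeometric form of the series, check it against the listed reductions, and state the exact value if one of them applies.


Classification (C = \frac{1}{2}): 2F1 with upper {-\frac{7}{2}, 1}, lower {\frac{2}{7}}, argument x = -\frac{1}{2}. Verdict: none here - no I1-I6 shape fits x = -\frac{1}{2} with lower {\frac{2}{7}}.

The tell: from the first term \frac{1}{2}: the constant factors (C = 1/2, x = -1/2) combine into one prefactor.
Ratio: r(k) = -\frac{1}{2} * (k-\frac{7}{2}) (k+1) / [(k+\frac{2}{7}) (k+1)] ; factor over Q: parameters, x = -\frac{1}{2}, and C = \frac{1}{2}.


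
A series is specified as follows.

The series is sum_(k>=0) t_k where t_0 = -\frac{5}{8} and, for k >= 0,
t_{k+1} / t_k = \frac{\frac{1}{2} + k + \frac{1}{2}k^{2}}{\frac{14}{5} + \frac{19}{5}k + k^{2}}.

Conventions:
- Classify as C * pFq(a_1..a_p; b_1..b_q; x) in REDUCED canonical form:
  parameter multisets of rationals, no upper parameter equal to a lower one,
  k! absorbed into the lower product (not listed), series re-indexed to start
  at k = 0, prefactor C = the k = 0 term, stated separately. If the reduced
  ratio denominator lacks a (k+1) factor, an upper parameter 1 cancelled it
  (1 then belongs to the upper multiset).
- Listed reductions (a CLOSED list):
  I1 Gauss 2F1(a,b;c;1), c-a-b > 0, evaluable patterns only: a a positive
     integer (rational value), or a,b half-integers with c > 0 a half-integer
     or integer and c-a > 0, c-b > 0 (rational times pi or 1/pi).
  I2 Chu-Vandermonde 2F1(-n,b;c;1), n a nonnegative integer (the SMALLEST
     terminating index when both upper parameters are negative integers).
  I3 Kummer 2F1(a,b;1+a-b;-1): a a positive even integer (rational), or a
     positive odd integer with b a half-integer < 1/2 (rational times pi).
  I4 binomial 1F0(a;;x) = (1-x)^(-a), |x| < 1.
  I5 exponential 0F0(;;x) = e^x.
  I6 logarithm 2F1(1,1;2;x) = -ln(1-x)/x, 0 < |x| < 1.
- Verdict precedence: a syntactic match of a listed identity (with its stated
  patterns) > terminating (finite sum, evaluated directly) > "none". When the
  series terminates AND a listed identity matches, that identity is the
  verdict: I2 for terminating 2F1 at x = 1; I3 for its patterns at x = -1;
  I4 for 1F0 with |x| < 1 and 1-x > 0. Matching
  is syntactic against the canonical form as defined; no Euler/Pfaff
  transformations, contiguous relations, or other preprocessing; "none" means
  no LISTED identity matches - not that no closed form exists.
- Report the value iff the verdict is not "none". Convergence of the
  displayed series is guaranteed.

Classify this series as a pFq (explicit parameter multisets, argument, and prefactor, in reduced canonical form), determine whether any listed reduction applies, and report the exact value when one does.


Reduced: x = \frac{1}{2}, 2F1, upper = {1, 1}, lower = {\frac{14}{5}}, C = -\frac{5}{8}. Verdict: none (x = \frac{1}{2}): each listed identity misses the multisets {1, 1} ; {\frac{14}{5}}.

First insight: x = \frac{1}{2} and the expanded ratio factors over Q; C = -5/8, x = 1/2, roots give parameters.
Step ratio: r(k) = \frac{1}{2} * (k+1) (k+1) / [(k+\frac{14}{5}) (k+1)] - rational in k, leading ratio \frac{1}{2}; with t_0 = -\frac{5}{8}, classification follows.


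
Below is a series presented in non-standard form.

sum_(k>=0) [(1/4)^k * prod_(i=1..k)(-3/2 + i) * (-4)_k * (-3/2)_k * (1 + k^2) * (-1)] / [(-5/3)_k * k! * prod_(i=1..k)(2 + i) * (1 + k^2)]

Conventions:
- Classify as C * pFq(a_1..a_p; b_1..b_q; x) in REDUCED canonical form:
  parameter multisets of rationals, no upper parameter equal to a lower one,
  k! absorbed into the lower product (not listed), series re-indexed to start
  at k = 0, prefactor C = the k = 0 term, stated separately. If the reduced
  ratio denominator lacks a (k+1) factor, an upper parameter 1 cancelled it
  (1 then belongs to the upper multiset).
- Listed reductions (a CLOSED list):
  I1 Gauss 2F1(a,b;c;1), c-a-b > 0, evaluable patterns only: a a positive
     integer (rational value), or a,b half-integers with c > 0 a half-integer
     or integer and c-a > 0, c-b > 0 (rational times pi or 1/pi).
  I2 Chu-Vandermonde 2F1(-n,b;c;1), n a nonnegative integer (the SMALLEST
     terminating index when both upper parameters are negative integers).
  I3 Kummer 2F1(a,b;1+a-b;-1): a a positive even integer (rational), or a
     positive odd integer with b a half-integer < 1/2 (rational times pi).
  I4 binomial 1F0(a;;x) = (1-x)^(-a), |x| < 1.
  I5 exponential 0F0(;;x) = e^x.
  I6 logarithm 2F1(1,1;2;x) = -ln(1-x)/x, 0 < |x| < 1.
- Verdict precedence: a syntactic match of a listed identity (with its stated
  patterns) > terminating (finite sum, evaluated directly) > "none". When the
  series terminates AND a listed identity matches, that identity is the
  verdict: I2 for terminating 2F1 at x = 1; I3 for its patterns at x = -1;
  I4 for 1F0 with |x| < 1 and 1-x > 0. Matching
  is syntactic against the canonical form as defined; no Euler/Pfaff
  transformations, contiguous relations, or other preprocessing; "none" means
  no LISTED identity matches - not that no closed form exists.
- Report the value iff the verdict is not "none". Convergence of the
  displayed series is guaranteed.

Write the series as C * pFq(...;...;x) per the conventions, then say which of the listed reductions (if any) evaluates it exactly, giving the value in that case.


The series (x = 1/4) is 3F2: upper {-4, -3/2, -1/2}, lower {-5/3, 3}, prefactor -1. Verdict: terminating. (-4)_k vanishes past k = 4, leaving a 5-term sum, computed directly. Sum: -120073537/104857600.

Key step: from the first term -1: the lower running product (prefactor -1) is a rising factorial.
Adjacent-term ratio: r(k) = (1/4) * (k-4) (k-3/2) (k-1/2) / [(k-5/3) (k+3) (k+1)] - poly over poly, x = (1/4) from leading terms; C = -1 at k = 0.


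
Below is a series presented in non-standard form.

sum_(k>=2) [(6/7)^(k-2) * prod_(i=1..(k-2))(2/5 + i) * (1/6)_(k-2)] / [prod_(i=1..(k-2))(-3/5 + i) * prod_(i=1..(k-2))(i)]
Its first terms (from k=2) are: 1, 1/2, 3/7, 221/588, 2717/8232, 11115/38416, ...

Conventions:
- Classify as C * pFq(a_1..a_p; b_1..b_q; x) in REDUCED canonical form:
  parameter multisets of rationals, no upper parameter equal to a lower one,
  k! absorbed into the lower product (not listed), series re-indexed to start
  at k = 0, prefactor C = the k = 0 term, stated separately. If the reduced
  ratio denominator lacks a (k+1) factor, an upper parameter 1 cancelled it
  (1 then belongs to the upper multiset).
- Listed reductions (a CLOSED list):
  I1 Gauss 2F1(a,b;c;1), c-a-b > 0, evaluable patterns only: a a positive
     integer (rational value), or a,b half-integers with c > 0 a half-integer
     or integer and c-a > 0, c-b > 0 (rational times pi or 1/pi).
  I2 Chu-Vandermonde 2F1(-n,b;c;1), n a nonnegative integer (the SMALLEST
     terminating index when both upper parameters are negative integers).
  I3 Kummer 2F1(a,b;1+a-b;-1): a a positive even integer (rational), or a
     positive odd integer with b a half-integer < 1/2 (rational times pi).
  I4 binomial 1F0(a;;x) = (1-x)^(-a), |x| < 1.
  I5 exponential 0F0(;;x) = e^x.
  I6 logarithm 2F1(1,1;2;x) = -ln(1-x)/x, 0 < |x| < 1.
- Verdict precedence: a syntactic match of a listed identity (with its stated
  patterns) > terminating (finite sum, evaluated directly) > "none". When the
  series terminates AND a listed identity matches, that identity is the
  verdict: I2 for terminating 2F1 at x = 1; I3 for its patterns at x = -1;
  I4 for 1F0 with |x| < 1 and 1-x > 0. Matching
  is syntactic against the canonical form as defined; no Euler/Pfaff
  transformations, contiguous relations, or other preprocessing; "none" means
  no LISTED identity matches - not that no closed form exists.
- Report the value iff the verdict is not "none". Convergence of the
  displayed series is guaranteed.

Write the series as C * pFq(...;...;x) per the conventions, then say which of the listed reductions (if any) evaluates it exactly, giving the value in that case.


Canonical form: C = 1 times 2F1 with upper {1/6, 7/5}, lower {2/5}, x = 6/7. Verdict: none - at argument 6/7 the multisets {1/6, 7/5} ; {2/5} match no listed identity.

Key step: with t_0 = 1, the lower running product (C = 1) is a rising factorial.
Ratio: r(k) = (6/7) * (k+1/6) (k+7/5) / [(k+2/5) (k+1)] ; factor over Q: parameters, x = (6/7), and C = 1.


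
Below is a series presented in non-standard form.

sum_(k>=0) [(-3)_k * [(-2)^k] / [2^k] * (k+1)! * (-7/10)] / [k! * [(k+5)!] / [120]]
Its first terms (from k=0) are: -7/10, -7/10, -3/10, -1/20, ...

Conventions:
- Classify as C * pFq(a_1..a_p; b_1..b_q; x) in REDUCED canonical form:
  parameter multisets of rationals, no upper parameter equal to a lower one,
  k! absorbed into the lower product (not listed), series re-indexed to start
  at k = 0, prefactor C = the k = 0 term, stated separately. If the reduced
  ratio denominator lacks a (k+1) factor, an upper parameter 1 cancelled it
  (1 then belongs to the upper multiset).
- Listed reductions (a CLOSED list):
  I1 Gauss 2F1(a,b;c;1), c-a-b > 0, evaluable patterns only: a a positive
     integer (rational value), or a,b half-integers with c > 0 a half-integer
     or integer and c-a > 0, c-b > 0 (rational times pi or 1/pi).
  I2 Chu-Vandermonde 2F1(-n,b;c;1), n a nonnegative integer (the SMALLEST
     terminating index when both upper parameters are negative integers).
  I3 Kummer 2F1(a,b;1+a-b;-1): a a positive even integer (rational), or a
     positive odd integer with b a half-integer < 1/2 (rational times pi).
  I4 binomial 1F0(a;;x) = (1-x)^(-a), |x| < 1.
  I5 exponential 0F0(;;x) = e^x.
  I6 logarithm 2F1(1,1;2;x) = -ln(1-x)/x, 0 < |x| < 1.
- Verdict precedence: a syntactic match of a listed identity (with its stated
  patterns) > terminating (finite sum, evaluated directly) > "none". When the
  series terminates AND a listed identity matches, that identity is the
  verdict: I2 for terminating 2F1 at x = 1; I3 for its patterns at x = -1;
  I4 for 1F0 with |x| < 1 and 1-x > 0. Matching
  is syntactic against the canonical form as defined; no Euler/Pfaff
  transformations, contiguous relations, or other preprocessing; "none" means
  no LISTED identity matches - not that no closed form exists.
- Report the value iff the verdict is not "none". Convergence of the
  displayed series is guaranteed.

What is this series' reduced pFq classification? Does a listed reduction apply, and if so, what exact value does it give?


Classification (C = -7/10): 2F1 with upper {-3, 2}, lower {6}, argument x = -1. Verdict (x = -1): Kummer's theorem (I3) applies (x = -1; c = 6 equals 1+a-b for upper {-3, 2}: listed pattern). Exact value: -7/4.

Key step: x = (-1) and the factorial ratio (C = -7/10) (k+a-1)!/(a-1)! is a rising factorial (a)_k.
Step ratio: r(k) = (-1) * (k-3) (k+2) / [(k+6) (k+1)] - rational; roots negated = parameters, x = (-1), C = -7/10.


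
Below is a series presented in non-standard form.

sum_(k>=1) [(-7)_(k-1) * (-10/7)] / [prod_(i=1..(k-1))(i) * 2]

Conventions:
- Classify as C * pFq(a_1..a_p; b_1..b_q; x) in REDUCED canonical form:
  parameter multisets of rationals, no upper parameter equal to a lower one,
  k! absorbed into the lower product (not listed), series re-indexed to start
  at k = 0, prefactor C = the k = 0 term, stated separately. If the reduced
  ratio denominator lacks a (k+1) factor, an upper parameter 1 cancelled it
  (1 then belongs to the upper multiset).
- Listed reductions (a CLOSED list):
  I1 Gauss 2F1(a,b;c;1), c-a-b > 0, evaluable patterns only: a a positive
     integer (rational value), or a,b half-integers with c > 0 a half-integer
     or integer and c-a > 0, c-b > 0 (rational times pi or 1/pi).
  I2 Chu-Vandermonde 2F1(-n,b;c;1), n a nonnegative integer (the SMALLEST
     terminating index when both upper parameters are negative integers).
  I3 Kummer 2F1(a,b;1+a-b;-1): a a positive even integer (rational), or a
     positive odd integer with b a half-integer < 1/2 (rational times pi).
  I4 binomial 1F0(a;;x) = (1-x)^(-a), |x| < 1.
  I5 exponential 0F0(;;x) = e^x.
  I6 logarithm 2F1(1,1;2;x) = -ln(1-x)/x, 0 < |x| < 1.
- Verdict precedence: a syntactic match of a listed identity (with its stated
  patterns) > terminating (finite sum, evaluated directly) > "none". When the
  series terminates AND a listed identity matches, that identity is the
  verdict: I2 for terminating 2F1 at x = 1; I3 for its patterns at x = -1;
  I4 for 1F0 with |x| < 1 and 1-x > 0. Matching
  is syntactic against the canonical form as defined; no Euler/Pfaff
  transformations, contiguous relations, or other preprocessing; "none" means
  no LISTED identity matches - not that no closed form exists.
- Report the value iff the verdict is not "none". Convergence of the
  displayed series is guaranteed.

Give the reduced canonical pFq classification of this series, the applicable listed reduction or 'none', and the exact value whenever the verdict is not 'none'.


Prefactor -5/7, argument 1: 1F0 with upper {-7} over lower {-}. Verdict: terminating at k = 7: the factor (-7)_k kills every later term; summing the 8 survivors is exact. Value: 0.

Key observation: x = 1 and the constant factors (prefactor -5/7) combine into one prefactor.
Ratio: r(k) = 1 * (k-7) / [(k+1)] - poly over poly, x = 1 from leading terms; C = -5/7 at k = 0.


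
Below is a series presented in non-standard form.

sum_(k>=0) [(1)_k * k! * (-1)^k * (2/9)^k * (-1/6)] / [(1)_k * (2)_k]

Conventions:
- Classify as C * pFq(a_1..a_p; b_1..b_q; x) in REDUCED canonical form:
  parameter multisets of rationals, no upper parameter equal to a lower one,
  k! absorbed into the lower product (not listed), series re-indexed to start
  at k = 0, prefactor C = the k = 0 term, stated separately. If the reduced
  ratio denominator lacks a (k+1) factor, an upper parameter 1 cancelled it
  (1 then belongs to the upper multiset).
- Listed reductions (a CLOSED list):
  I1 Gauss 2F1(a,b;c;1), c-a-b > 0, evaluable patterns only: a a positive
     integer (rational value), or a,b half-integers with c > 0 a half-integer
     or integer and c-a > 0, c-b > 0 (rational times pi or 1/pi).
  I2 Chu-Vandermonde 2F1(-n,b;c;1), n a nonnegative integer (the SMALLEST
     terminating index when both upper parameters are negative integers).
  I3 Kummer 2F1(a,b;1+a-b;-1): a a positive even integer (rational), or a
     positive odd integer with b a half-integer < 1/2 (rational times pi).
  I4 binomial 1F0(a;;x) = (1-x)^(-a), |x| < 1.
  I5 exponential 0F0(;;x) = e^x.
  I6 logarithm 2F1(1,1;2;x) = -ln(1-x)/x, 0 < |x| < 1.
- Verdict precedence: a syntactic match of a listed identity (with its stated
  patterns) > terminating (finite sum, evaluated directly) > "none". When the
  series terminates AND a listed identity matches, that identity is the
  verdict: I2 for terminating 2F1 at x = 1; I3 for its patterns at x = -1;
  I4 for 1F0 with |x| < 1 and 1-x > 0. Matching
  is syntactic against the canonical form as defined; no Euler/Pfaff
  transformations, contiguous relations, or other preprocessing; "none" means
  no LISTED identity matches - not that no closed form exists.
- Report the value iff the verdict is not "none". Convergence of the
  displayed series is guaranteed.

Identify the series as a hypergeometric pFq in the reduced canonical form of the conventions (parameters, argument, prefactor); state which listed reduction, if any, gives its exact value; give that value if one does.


Structural cue: x = (-2/9) and the (-1)^k factor (C = -1/6) folds into the argument's sign.
Consecutive-term ratio: r(k) = (-2/9) * (k+1) (k+1) / [(k+2) (k+1)] - rational in k, leading ratio (-2/9); with t_0 = -1/6, classification follows.

At argument -2/9: a 2F1 with upper {1, 1}, lower {2}, scaled by C = -1/6. Verdict (x = -2/9): logarithm (I6) applies (the logarithm: parameters (1,1;2), x = -2/9). Value: (-3/4) * ln(11/9).


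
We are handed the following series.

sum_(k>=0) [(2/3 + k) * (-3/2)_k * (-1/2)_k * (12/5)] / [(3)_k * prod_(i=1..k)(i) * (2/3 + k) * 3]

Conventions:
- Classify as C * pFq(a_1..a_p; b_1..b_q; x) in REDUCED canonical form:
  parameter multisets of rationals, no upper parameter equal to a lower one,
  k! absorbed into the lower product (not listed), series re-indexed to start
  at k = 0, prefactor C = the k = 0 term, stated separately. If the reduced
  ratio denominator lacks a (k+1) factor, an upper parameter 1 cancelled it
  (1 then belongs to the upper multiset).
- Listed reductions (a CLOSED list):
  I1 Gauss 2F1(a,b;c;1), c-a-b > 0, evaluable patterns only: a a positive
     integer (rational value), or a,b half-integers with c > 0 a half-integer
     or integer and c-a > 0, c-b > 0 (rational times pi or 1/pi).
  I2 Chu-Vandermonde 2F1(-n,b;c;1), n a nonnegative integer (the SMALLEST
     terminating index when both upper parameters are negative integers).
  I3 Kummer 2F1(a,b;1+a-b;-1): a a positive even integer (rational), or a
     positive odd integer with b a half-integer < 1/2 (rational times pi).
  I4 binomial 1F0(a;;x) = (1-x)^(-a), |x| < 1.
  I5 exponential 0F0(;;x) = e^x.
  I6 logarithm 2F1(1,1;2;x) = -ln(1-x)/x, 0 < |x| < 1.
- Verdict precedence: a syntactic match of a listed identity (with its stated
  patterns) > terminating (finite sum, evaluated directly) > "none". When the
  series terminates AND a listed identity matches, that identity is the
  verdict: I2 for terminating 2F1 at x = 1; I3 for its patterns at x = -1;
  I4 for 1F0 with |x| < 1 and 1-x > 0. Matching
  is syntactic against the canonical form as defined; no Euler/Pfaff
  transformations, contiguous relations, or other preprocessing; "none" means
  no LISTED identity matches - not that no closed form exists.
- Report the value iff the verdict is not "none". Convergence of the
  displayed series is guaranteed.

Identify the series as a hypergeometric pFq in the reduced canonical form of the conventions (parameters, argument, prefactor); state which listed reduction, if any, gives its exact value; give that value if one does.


Classification (C = 4/5): 2F1 with upper {-3/2, -1/2}, lower {3}, argument x = 1. Verdict: Gauss's theorem I1 (half-integer case) matches (x = 1; upper {-3/2, -1/2} half-integers, c = 3 in the evaluable pattern). Hence: (8192/2625) / pi.

First insight: with t_0 = 4/5, the product of the first k integers (C = 4/5, x = 1) is k!.
Term ratio: r(k) = 1 * (k-3/2) (k-1/2) / [(k+3) (k+1)] - rational in k, leading ratio 1; with t_0 = 4/5, classification follows.


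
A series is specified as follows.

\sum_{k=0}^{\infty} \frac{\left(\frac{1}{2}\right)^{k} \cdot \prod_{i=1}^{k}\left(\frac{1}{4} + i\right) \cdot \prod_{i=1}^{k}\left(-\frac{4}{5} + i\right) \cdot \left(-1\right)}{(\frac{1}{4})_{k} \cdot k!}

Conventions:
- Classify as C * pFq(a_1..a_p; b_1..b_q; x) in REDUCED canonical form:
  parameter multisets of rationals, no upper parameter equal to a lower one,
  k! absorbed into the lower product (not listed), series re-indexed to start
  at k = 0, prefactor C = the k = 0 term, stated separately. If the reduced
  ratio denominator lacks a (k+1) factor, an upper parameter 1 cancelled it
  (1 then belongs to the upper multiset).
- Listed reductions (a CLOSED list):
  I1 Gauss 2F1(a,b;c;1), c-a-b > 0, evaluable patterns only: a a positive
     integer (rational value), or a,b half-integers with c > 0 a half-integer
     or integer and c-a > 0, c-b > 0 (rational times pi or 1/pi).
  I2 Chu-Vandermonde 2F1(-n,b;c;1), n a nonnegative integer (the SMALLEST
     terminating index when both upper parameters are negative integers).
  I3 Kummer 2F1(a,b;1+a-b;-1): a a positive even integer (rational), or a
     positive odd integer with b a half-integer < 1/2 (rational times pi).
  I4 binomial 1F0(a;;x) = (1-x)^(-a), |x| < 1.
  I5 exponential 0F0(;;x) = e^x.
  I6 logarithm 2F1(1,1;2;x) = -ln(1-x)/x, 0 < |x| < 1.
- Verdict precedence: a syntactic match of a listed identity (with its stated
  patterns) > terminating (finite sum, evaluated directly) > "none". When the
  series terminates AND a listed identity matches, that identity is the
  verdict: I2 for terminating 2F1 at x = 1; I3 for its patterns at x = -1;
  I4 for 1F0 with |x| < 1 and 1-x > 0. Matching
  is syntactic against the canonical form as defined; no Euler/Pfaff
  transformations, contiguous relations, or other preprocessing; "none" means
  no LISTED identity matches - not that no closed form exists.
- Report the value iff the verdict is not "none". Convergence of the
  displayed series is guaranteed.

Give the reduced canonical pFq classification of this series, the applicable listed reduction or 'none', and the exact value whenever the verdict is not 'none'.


At argument \frac{1}{2}: a 2F1 with upper {\frac{1}{5}, \frac{5}{4}}, lower {\frac{1}{4}}, scaled by C = -1. Verdict: none. A 2F1 with upper {\frac{1}{5}, \frac{5}{4}} fits none of I1-I6 at x = \frac{1}{2}; the sum runs forever.

Key step: from the first term -1: the running product (prefactor -1) telescopes to a rising factorial.
Term ratio: r(k) = \frac{1}{2} * (k+\frac{1}{5}) (k+\frac{5}{4}) / [(k+\frac{1}{4}) (k+1)] - poly over poly, x = \frac{1}{2} from leading terms; C = -1 at k = 0.


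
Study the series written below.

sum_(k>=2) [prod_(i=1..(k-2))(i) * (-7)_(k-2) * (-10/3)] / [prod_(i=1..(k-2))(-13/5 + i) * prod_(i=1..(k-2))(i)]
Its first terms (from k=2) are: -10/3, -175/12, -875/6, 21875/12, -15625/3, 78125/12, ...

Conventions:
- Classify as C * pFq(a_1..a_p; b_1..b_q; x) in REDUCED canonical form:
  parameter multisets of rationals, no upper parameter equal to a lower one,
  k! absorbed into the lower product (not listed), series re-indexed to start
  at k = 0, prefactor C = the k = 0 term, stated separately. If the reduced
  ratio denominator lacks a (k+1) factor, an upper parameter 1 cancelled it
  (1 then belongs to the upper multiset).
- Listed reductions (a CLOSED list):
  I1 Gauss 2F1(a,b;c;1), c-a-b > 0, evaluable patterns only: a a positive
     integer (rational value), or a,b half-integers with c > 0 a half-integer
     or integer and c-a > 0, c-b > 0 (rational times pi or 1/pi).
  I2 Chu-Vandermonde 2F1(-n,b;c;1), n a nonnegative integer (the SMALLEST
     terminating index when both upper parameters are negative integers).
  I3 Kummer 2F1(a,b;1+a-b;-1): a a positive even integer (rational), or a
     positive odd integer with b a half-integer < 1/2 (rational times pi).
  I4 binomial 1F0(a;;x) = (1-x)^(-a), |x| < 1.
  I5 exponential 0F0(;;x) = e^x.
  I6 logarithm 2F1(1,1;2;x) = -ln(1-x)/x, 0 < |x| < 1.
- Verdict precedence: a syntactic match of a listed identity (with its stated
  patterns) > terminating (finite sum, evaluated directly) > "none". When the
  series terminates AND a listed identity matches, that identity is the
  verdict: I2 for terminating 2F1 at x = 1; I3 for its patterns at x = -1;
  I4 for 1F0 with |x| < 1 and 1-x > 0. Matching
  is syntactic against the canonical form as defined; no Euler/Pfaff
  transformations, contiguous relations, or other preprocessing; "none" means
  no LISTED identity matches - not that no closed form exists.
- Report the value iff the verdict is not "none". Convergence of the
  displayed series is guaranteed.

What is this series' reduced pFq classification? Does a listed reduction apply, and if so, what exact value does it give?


Classification (C = -10/3): 2F1 with upper {-7, 1}, lower {-8/5}, argument x = 1. Verdict: the Chu-Vandermonde identity I2 matches (terminating 2F1 at x = 1 with n = 7, b = 1, c = -8/5). Hence: 65/33.

First insight: x = 1 and the lower running product (C = -10/3, x = 1) is a rising factorial.
Consecutive-term ratio: r(k) = 1 * (k-7) (k+1) / [(k-8/5) (k+1)] - poly over poly, x = 1 from leading terms; C = -10/3 at k = 0.
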